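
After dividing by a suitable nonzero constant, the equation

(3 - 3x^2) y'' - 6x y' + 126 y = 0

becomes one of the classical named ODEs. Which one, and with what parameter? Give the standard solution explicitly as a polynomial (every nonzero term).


All three coefficients share the factor 3; dividing through by 3 gives  (1 - x^2) y'' - 2x y' + 42 y = 0.
This matches the Legendre equation (1 - x^2) y'' - 2x y' + n(n+1) y = 0 (note the -2x y' term) with n(n+1) = 42, so n = 6; the polynomial solution is P_6(x).
With y = sum_k a_k x^k, matching x^k gives (k+2)(k+1) a_{k+2} = [k(k+1) - n(n+1)] a_k = (k - 6)(k + 7) a_k. The right side vanishes at k = 6, so the series with the parity of 6 terminates at degree 6.
Standard normalization (P_n(1) = 1): leading coefficient (2n)!/(2^n (n!)^2) = 479001600/(64*518400) = 231/16, so a_6 = 231/16. Work downward with a_k = (k+1)(k+2) a_{k+2} / ((k - 6)(k + 7)):
  a_4 = (5)(6)(231/16) / ((4 - 6)(4 + 7)) = (3465/8)/(-22) = -315/16
  a_2 = (3)(4)(-315/16) / ((2 - 6)(2 + 7)) = (-945/4)/(-36) = 105/16
  a_0 = (1)(2)(105/16) / ((0 - 6)(0 + 7)) = (105/8)/(-42) = -5/16
Hence P_6(x) = 231 x^6/16 - 315 x^4/16 + 105 x^2/16 - 5/16.

P_6(x); series = 231 x^6/16 - 315 x^4/16 + 105 x^2/16 - 5/16


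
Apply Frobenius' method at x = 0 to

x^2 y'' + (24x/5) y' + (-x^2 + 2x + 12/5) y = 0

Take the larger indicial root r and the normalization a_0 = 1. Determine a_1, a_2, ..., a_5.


Write in Frobenius form y'' + (p(x)/x) y' + (q(x)/x^2) y = 0:
  p(x) = 24/5,  q(x) = -x^2 + 2x + 12/5.
Indicial equation: r(r-1) + (24/5) r + (12/5) = 0 -> roots r_1 = -4/5, r_2 = -3.
Take r = r_1 = -4/5. Let y(x) = x^r sum_{n>=0} a_n x^n with a_0 = 1.
Substitute y = x^r sum a_n x^n and match x^{r+n}. The recurrence is
  D(n) a_n + 2 a_{n-1} - 1 a_{n-2} = 0,  where D(n) = (r+n)(r+n-1) + (24/5)(r+n) + (12/5).
  a_n = [-2 a_{n-1} + 1 a_{n-2}] / D(n).
Since the indicial polynomial factors as (r - r_1)(r - r_2), D(n) = (r_1 + n - r_1)(r_1 + n - r_2) = n(n + 11/5).
Evaluating step by step (a_0 = 1):
  n = 1: D(1) = 1(1 + 11/5) = 16/5; numerator = -2(1) = -2; a_1 = (-2)/(16/5) = -5/8
  n = 2: D(2) = 2(2 + 11/5) = 42/5; numerator = -2(-5/8) + 1(1) = 9/4; a_2 = (9/4)/(42/5) = 15/56
  n = 3: D(3) = 3(3 + 11/5) = 78/5; numerator = -2(15/56) + 1(-5/8) = -65/56; a_3 = (-65/56)/(78/5) = -25/336
  n = 4: D(4) = 4(4 + 11/5) = 124/5; numerator = -2(-25/336) + 1(15/56) = 5/12; a_4 = (5/12)/(124/5) = 25/1488
  n = 5: D(5) = 5(5 + 11/5) = 36; numerator = -2(25/1488) + 1(-25/336) = -375/3472; a_5 = (-375/3472)/(36) = -125/41664

r = -4/5; a_0 = 1; a_1 = -5/8; a_2 = 15/56; a_3 = -25/336; a_4 = 25/1488; a_5 = -125/41664


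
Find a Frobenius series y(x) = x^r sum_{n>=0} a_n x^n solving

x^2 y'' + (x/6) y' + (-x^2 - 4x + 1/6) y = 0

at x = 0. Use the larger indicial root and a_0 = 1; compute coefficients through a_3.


Write in Frobenius form y'' + (p(x)/x) y' + (q(x)/x^2) y = 0:
  p(x) = 1/6,  q(x) = -x^2 - 4x + 1/6.
Indicial equation: r(r-1) + (1/6) r + (1/6) = 0 -> roots r_1 = 1/2, r_2 = 1/3.
Take r = r_1 = 1/2. Let y(x) = x^r sum_{n>=0} a_n x^n with a_0 = 1.
Substitute y = x^r sum a_n x^n and match x^{r+n}. The recurrence is
  D(n) a_n - 4 a_{n-1} - 1 a_{n-2} = 0,  where D(n) = (r+n)(r+n-1) + (1/6)(r+n) + (1/6).
  a_n = [4 a_{n-1} + 1 a_{n-2}] / D(n).
Since the indicial polynomial factors as (r - r_1)(r - r_2), D(n) = (r_1 + n - r_1)(r_1 + n - r_2) = n(n + 1/6).
Evaluating step by step (a_0 = 1):
  n = 1: D(1) = 1(1 + 1/6) = 7/6; numerator = 4(1) = 4; a_1 = (4)/(7/6) = 24/7
  n = 2: D(2) = 2(2 + 1/6) = 13/3; numerator = 4(24/7) + 1(1) = 103/7; a_2 = (103/7)/(13/3) = 309/91
  n = 3: D(3) = 3(3 + 1/6) = 19/2; numerator = 4(309/91) + 1(24/7) = 1548/91; a_3 = (1548/91)/(19/2) = 3096/1729

r = 1/2; a_0 = 1; a_1 = 24/7; a_2 = 309/91; a_3 = 3096/1729


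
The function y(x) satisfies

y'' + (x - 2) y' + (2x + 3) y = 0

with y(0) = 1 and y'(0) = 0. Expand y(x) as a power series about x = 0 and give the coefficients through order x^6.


Ansatz: y(x) = sum_{n>=0} a_n x^n, so y'(x) = sum_{n>=1} n a_n x^(n-1) and y''(x) = sum_{n>=2} n(n-1) a_n x^(n-2).
Substitute into P(x) y'' + Q(x) y' + R(x) y = 0 with P(x) = 1, Q(x) = x - 2, R(x) = 2x + 3, and match powers of x.
Initial conditions: a_0 = 1, a_1 = 0.
Setting the coefficient of each power of x to zero and solving order by order (substituting the coefficients already found):
  x^0: 2 a_2 - 2 a_1 + 3 a_0 = 0  ->  2 a_2 = 2 a_1 - 3 a_0 = -3  ->  a_2 = -3/2
  x^1: 6 a_3 - 4 a_2 + 4 a_1 + 2 a_0 = 0  ->  6 a_3 = 4 a_2 - 4 a_1 - 2 a_0 = -8  ->  a_3 = -4/3
  x^2: 12 a_4 - 6 a_3 + 5 a_2 + 2 a_1 = 0  ->  12 a_4 = 6 a_3 - 5 a_2 - 2 a_1 = -1/2  ->  a_4 = -1/24
  x^3: 20 a_5 - 8 a_4 + 6 a_3 + 2 a_2 = 0  ->  20 a_5 = 8 a_4 - 6 a_3 - 2 a_2 = 32/3  ->  a_5 = 8/15
  x^4: 30 a_6 - 10 a_5 + 7 a_4 + 2 a_3 = 0  ->  30 a_6 = 10 a_5 - 7 a_4 - 2 a_3 = 199/24  ->  a_6 = 199/720
Truncated series: y(x) = 1 - (3/2) x^2 - (4/3) x^3 - (1/24) x^4 + (8/15) x^5 + (199/720) x^6 + O(x^7).

a_0 = 1; a_1 = 0; a_2 = -3/2; a_3 = -4/3; a_4 = -1/24; a_5 = 8/15; a_6 = 199/720


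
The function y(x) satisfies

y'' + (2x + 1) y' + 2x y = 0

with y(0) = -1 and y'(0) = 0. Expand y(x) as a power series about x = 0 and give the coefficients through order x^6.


Ansatz: y(x) = sum_{n>=0} a_n x^n, so y'(x) = sum_{n>=1} n a_n x^(n-1) and y''(x) = sum_{n>=2} n(n-1) a_n x^(n-2).
Substitute into P(x) y'' + Q(x) y' + R(x) y = 0 with P(x) = 1, Q(x) = 2x + 1, R(x) = 2x, and match powers of x.
Initial conditions: a_0 = -1, a_1 = 0.
Setting the coefficient of each power of x to zero and solving order by order (substituting the coefficients already found):
  x^0: 2 a_2 + a_1 = 0  ->  2 a_2 = -a_1 = 0  ->  a_2 = 0
  x^1: 6 a_3 + 2 a_2 + 2 a_1 + 2 a_0 = 0  ->  6 a_3 = -2 a_2 - 2 a_1 - 2 a_0 = 2  ->  a_3 = 1/3
  x^2: 12 a_4 + 3 a_3 + 4 a_2 + 2 a_1 = 0  ->  12 a_4 = -3 a_3 - 4 a_2 - 2 a_1 = -1  ->  a_4 = -1/12
  x^3: 20 a_5 + 4 a_4 + 6 a_3 + 2 a_2 = 0  ->  20 a_5 = -4 a_4 - 6 a_3 - 2 a_2 = -5/3  ->  a_5 = -1/12
  x^4: 30 a_6 + 5 a_5 + 8 a_4 + 2 a_3 = 0  ->  30 a_6 = -5 a_5 - 8 a_4 - 2 a_3 = 5/12  ->  a_6 = 1/72
Truncated series: y(x) = -1 + (1/3) x^3 - (1/12) x^4 - (1/12) x^5 + (1/72) x^6 + O(x^7).

a_0 = -1; a_1 = 0; a_2 = 0; a_3 = 1/3; a_4 = -1/12; a_5 = -1/12; a_6 = 1/72


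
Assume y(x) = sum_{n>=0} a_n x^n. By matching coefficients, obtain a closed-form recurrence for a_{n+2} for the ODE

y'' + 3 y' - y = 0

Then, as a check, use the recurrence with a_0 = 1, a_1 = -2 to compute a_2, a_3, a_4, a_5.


Substitute y = sum_n a_n x^n.
y''(x) has coefficient (n+2)(n+1) a_{n+2} at x^n;
3 y'(x) has coefficient 3 (n+1) a_{n+1} at x^n;
-y(x) has coefficient -1 a_n at x^n.
Matching x^n: (n+2)(n+1) a_{n+2} + 3 (n+1) a_{n+1} - 1 a_n = 0.
Thus a_{n+2} = [-3 (n+1) a_{n+1} + 1 a_n] / ((n+1)(n+2)).

Check with a_0 = 1, a_1 = -2 (apply the recurrence for n = 0, 1, 2, 3): a_0 = 1, a_1 = -2, a_2 = 7/2, a_3 = -23/6, a_4 = 19/6, a_5 = -251/120.

a_(n+2) = [-3 (n+1) a_(n+1) + 1 a_n] / ((n+1)(n+2)); check: a_0 = 1, a_1 = -2, a_2 = 7/2, a_3 = -23/6, a_4 = 19/6, a_5 = -251/120


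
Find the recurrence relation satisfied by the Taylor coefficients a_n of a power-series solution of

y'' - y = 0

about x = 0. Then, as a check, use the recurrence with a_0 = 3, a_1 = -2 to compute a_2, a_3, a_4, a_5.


Substitute y = sum_n a_n x^n into y'' + (const) y = 0.
y''(x) = sum_{n>=0} (n+2)(n+1) a_{n+2} x^n.
The ODE becomes sum_n [(n+2)(n+1) a_{n+2} - 1 a_n] x^n = 0.
Setting each coefficient to zero gives the recurrence:
  (n+2)(n+1) a_{n+2} - 1 a_n = 0,
  a_{n+2} = 1 / ((n+1)(n+2)) a_n.

Check with a_0 = 3, a_1 = -2 (apply the recurrence for n = 0, 1, 2, 3): a_0 = 3, a_1 = -2, a_2 = 3/2, a_3 = -1/3, a_4 = 1/8, a_5 = -1/60.

a_{n+2} = 1/((n+1)(n+2)) * a_n; check: a_0 = 3, a_1 = -2, a_2 = 3/2, a_3 = -1/3, a_4 = 1/8, a_5 = -1/60


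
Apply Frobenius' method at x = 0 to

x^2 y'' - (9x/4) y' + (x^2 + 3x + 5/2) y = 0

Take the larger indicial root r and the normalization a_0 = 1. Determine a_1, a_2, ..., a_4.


Write in Frobenius form y'' + (p(x)/x) y' + (q(x)/x^2) y = 0:
  p(x) = -9/4,  q(x) = x^2 + 3x + 5/2.
Indicial equation: r(r-1) + (-9/4) r + (5/2) = 0 -> roots r_1 = 2, r_2 = 5/4.
Take r = r_1 = 2. Let y(x) = x^r sum_{n>=0} a_n x^n with a_0 = 1.
Substitute y = x^r sum a_n x^n and match x^{r+n}. The recurrence is
  D(n) a_n + 3 a_{n-1} + 1 a_{n-2} = 0,  where D(n) = (r+n)(r+n-1) + (-9/4)(r+n) + (5/2).
  a_n = [-3 a_{n-1} - 1 a_{n-2}] / D(n).
Since the indicial polynomial factors as (r - r_1)(r - r_2), D(n) = (r_1 + n - r_1)(r_1 + n - r_2) = n(n + 3/4).
Evaluating step by step (a_0 = 1):
  n = 1: D(1) = 1(1 + 3/4) = 7/4; numerator = -3(1) = -3; a_1 = (-3)/(7/4) = -12/7
  n = 2: D(2) = 2(2 + 3/4) = 11/2; numerator = -3(-12/7) - 1(1) = 29/7; a_2 = (29/7)/(11/2) = 58/77
  n = 3: D(3) = 3(3 + 3/4) = 45/4; numerator = -3(58/77) - 1(-12/7) = -6/11; a_3 = (-6/11)/(45/4) = -8/165
  n = 4: D(4) = 4(4 + 3/4) = 19; numerator = -3(-8/165) - 1(58/77) = -234/385; a_4 = (-234/385)/(19) = -234/7315

r = 2; a_0 = 1; a_1 = -12/7; a_2 = 58/77; a_3 = -8/165; a_4 = -234/7315


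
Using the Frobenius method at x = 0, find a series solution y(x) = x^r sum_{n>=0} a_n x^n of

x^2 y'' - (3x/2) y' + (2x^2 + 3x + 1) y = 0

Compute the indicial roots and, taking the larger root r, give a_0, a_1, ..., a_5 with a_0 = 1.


Write in Frobenius form y'' + (p(x)/x) y' + (q(x)/x^2) y = 0:
  p(x) = -3/2,  q(x) = 2x^2 + 3x + 1.
Indicial equation: r(r-1) + (-3/2) r + (1) = 0 -> roots r_1 = 2, r_2 = 1/2.
Take r = r_1 = 2. Let y(x) = x^r sum_{n>=0} a_n x^n with a_0 = 1.
Substitute y = x^r sum a_n x^n and match x^{r+n}. The recurrence is
  D(n) a_n + 3 a_{n-1} + 2 a_{n-2} = 0,  where D(n) = (r+n)(r+n-1) + (-3/2)(r+n) + (1).
  a_n = [-3 a_{n-1} - 2 a_{n-2}] / D(n).
Since the indicial polynomial factors as (r - r_1)(r - r_2), D(n) = (r_1 + n - r_1)(r_1 + n - r_2) = n(n + 3/2).
Evaluating step by step (a_0 = 1):
  n = 1: D(1) = 1(1 + 3/2) = 5/2; numerator = -3(1) = -3; a_1 = (-3)/(5/2) = -6/5
  n = 2: D(2) = 2(2 + 3/2) = 7; numerator = -3(-6/5) - 2(1) = 8/5; a_2 = (8/5)/(7) = 8/35
  n = 3: D(3) = 3(3 + 3/2) = 27/2; numerator = -3(8/35) - 2(-6/5) = 12/7; a_3 = (12/7)/(27/2) = 8/63
  n = 4: D(4) = 4(4 + 3/2) = 22; numerator = -3(8/63) - 2(8/35) = -88/105; a_4 = (-88/105)/(22) = -4/105
  n = 5: D(5) = 5(5 + 3/2) = 65/2; numerator = -3(-4/105) - 2(8/63) = -44/315; a_5 = (-44/315)/(65/2) = -88/20475

r = 2; a_0 = 1; a_1 = -6/5; a_2 = 8/35; a_3 = 8/63; a_4 = -4/105; a_5 = -88/20475


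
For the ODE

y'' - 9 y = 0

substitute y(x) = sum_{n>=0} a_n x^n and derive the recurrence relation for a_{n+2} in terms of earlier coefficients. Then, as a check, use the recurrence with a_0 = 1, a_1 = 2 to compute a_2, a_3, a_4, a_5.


Substitute y = sum_n a_n x^n into y'' + (const) y = 0.
y''(x) = sum_{n>=0} (n+2)(n+1) a_{n+2} x^n.
The ODE becomes sum_n [(n+2)(n+1) a_{n+2} - 9 a_n] x^n = 0.
Setting each coefficient to zero gives the recurrence:
  (n+2)(n+1) a_{n+2} - 9 a_n = 0,
  a_{n+2} = 9 / ((n+1)(n+2)) a_n.

Check with a_0 = 1, a_1 = 2 (apply the recurrence for n = 0, 1, 2, 3): a_0 = 1, a_1 = 2, a_2 = 9/2, a_3 = 3, a_4 = 27/8, a_5 = 27/20.

a_{n+2} = 9/((n+1)(n+2)) * a_n; check: a_0 = 1, a_1 = 2, a_2 = 9/2, a_3 = 3, a_4 = 27/8, a_5 = 27/20


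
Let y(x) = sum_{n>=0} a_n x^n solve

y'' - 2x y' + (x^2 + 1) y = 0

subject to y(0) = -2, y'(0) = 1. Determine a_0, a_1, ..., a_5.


Ansatz: y(x) = sum_{n>=0} a_n x^n, so y'(x) = sum_{n>=1} n a_n x^(n-1) and y''(x) = sum_{n>=2} n(n-1) a_n x^(n-2).
Substitute into P(x) y'' + Q(x) y' + R(x) y = 0 with P(x) = 1, Q(x) = -2x, R(x) = x^2 + 1, and match powers of x.
Initial conditions: a_0 = -2, a_1 = 1.
Setting the coefficient of each power of x to zero and solving order by order (substituting the coefficients already found):
  x^0: 2 a_2 + a_0 = 0  ->  2 a_2 = -a_0 = 2  ->  a_2 = 1
  x^1: 6 a_3 - a_1 = 0  ->  6 a_3 = a_1 = 1  ->  a_3 = 1/6
  x^2: 12 a_4 - 3 a_2 + a_0 = 0  ->  12 a_4 = 3 a_2 - a_0 = 5  ->  a_4 = 5/12
  x^3: 20 a_5 - 5 a_3 + a_1 = 0  ->  20 a_5 = 5 a_3 - a_1 = -1/6  ->  a_5 = -1/120
Truncated series: y(x) = -2 + x + x^2 + (1/6) x^3 + (5/12) x^4 - (1/120) x^5 + O(x^6).

a_0 = -2; a_1 = 1; a_2 = 1; a_3 = 1/6; a_4 = 5/12; a_5 = -1/120


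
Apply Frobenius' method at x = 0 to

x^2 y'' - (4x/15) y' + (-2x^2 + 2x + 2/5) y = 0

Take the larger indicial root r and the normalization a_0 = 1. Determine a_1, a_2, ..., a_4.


Write in Frobenius form y'' + (p(x)/x) y' + (q(x)/x^2) y = 0:
  p(x) = -4/15,  q(x) = -2x^2 + 2x + 2/5.
Indicial equation: r(r-1) + (-4/15) r + (2/5) = 0 -> roots r_1 = 2/3, r_2 = 3/5.
Take r = r_1 = 2/3. Let y(x) = x^r sum_{n>=0} a_n x^n with a_0 = 1.
Substitute y = x^r sum a_n x^n and match x^{r+n}. The recurrence is
  D(n) a_n + 2 a_{n-1} - 2 a_{n-2} = 0,  where D(n) = (r+n)(r+n-1) + (-4/15)(r+n) + (2/5).
  a_n = [-2 a_{n-1} + 2 a_{n-2}] / D(n).
Since the indicial polynomial factors as (r - r_1)(r - r_2), D(n) = (r_1 + n - r_1)(r_1 + n - r_2) = n(n + 1/15).
Evaluating step by step (a_0 = 1):
  n = 1: D(1) = 1(1 + 1/15) = 16/15; numerator = -2(1) = -2; a_1 = (-2)/(16/15) = -15/8
  n = 2: D(2) = 2(2 + 1/15) = 62/15; numerator = -2(-15/8) + 2(1) = 23/4; a_2 = (23/4)/(62/15) = 345/248
  n = 3: D(3) = 3(3 + 1/15) = 46/5; numerator = -2(345/248) + 2(-15/8) = -405/62; a_3 = (-405/62)/(46/5) = -2025/2852
  n = 4: D(4) = 4(4 + 1/15) = 244/15; numerator = -2(-2025/2852) + 2(345/248) = 11985/2852; a_4 = (11985/2852)/(244/15) = 179775/695888

r = 2/3; a_0 = 1; a_1 = -15/8; a_2 = 345/248; a_3 = -2025/2852; a_4 = 179775/695888


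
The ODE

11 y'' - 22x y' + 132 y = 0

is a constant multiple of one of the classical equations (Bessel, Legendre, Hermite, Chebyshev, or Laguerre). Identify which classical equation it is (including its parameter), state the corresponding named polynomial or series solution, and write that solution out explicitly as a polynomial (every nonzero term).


All three coefficients share the factor 11; dividing through by 11 gives  y'' - 2x y' + 12 y = 0.
This matches the Hermite equation y'' - 2x y' + 2n y = 0 with 2n = 12, so n = 6; the polynomial solution is H_6(x).
With y = sum_k a_k x^k, matching x^k gives (k+2)(k+1) a_{k+2} = 2(k - n) a_k = 2(k - 6) a_k. The right side vanishes at k = 6, so the series with the parity of 6 terminates at degree 6.
Standard normalization: leading coefficient of H_n is 2^n, so a_6 = 2^6 = 64. Work downward with a_k = (k+1)(k+2) a_{k+2} / (2(k - n)):
  a_4 = (5)(6)(64) / (2(4 - 6)) = 1920/(-4) = -480
  a_2 = (3)(4)(-480) / (2(2 - 6)) = -5760/(-8) = 720
  a_0 = (1)(2)(720) / (2(0 - 6)) = 1440/(-12) = -120
Hence H_6(x) = 64 x^6 - 480 x^4 + 720 x^2 - 120.

H_6(x); series = 64 x^6 - 480 x^4 + 720 x^2 - 120


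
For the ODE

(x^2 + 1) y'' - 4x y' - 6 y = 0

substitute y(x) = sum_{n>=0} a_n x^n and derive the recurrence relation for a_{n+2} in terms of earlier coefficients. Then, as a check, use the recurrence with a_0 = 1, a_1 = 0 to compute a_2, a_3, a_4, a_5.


Substitute y = sum_n a_n x^n.
(1 + 1 x^2) y'' contributes (n+2)(n+1) a_{n+2} + n(n-1) a_n at x^n.
-4 x y'(x) contributes -4 n a_n at x^n.
-6 y(x) contributes -6 a_n at x^n.
Matching x^n: (n+2)(n+1) a_{n+2} + (n(n-1) - 4 n - 6) a_n = 0.
Thus a_{n+2} = (-n(n-1) + 4 n + 6) / ((n+1)(n+2)) * a_n.

Check with a_0 = 1, a_1 = 0 (apply the recurrence for n = 0, 1, 2, 3): a_0 = 1, a_1 = 0, a_2 = 3, a_3 = 0, a_4 = 3, a_5 = 0.

a_(n+2) = (-n(n-1) + 4 n + 6) / ((n+1)(n+2)) * a_n; check: a_0 = 1, a_1 = 0, a_2 = 3, a_3 = 0, a_4 = 3, a_5 = 0


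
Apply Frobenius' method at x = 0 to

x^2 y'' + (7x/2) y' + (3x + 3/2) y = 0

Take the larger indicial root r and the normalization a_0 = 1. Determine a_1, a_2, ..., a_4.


Write in Frobenius form y'' + (p(x)/x) y' + (q(x)/x^2) y = 0:
  p(x) = 7/2,  q(x) = 3x + 3/2.
Indicial equation: r(r-1) + (7/2) r + (3/2) = 0 -> roots r_1 = -1, r_2 = -3/2.
Take r = r_1 = -1. Let y(x) = x^r sum_{n>=0} a_n x^n with a_0 = 1.
Substitute y = x^r sum a_n x^n and match x^{r+n}. The recurrence is
  D(n) a_n + 3 a_{n-1} = 0,  where D(n) = (r+n)(r+n-1) + (7/2)(r+n) + (3/2).
  a_n = -3 / D(n) * a_{n-1}.
Since the indicial polynomial factors as (r - r_1)(r - r_2), D(n) = (r_1 + n - r_1)(r_1 + n - r_2) = n(n + 1/2).
Evaluating step by step (a_0 = 1):
  n = 1: D(1) = 1(1 + 1/2) = 3/2; numerator = -3(1) = -3; a_1 = (-3)/(3/2) = -2
  n = 2: D(2) = 2(2 + 1/2) = 5; numerator = -3(-2) = 6; a_2 = (6)/(5) = 6/5
  n = 3: D(3) = 3(3 + 1/2) = 21/2; numerator = -3(6/5) = -18/5; a_3 = (-18/5)/(21/2) = -12/35
  n = 4: D(4) = 4(4 + 1/2) = 18; numerator = -3(-12/35) = 36/35; a_4 = (36/35)/(18) = 2/35

r = -1; a_0 = 1; a_1 = -2; a_2 = 6/5; a_3 = -12/35; a_4 = 2/35


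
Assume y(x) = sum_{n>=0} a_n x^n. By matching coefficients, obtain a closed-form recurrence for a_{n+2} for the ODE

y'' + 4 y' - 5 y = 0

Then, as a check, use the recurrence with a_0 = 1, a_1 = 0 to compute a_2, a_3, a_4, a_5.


Substitute y = sum_n a_n x^n.
y''(x) has coefficient (n+2)(n+1) a_{n+2} at x^n;
4 y'(x) has coefficient 4 (n+1) a_{n+1} at x^n;
-5 y(x) has coefficient -5 a_n at x^n.
Matching x^n: (n+2)(n+1) a_{n+2} + 4 (n+1) a_{n+1} - 5 a_n = 0.
Thus a_{n+2} = [-4 (n+1) a_{n+1} + 5 a_n] / ((n+1)(n+2)).

Check with a_0 = 1, a_1 = 0 (apply the recurrence for n = 0, 1, 2, 3): a_0 = 1, a_1 = 0, a_2 = 5/2, a_3 = -10/3, a_4 = 35/8, a_5 = -13/3.

a_(n+2) = [-4 (n+1) a_(n+1) + 5 a_n] / ((n+1)(n+2)); check: a_0 = 1, a_1 = 0, a_2 = 5/2, a_3 = -10/3, a_4 = 35/8, a_5 = -13/3


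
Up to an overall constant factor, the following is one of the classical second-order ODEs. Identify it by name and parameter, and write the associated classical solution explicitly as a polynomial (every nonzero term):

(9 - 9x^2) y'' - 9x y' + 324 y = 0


All three coefficients share the factor 9; dividing through by 9 gives  (1 - x^2) y'' - x y' + 36 y = 0.
This matches the Chebyshev equation (1 - x^2) y'' - x y' + n^2 y = 0 (note the -x y' term, not -2x y') with n^2 = 36, so n = 6; the polynomial solution is T_6(x).
With y = sum_k a_k x^k, matching x^k gives (k+2)(k+1) a_{k+2} = (k^2 - n^2) a_k = (k - 6)(k + 6) a_k. The right side vanishes at k = 6, so the series with the parity of 6 terminates at degree 6.
Standard normalization: leading coefficient of T_n is 2^(n-1), so a_6 = 2^5 = 32. Work downward with a_k = (k+1)(k+2) a_{k+2} / ((k - 6)(k + 6)):
  a_4 = (5)(6)(32) / ((4 - 6)(4 + 6)) = 960/(-20) = -48
  a_2 = (3)(4)(-48) / ((2 - 6)(2 + 6)) = -576/(-32) = 18
  a_0 = (1)(2)(18) / ((0 - 6)(0 + 6)) = 36/(-36) = -1
Hence T_6(x) = 32 x^6 - 48 x^4 + 18 x^2 - 1.

T_6(x); series = 32 x^6 - 48 x^4 + 18 x^2 - 1


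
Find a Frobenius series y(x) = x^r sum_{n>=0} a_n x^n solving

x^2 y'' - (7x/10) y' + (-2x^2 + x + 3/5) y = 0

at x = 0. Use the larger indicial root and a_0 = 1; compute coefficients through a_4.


Write in Frobenius form y'' + (p(x)/x) y' + (q(x)/x^2) y = 0:
  p(x) = -7/10,  q(x) = -2x^2 + x + 3/5.
Indicial equation: r(r-1) + (-7/10) r + (3/5) = 0 -> roots r_1 = 6/5, r_2 = 1/2.
Take r = r_1 = 6/5. Let y(x) = x^r sum_{n>=0} a_n x^n with a_0 = 1.
Substitute y = x^r sum a_n x^n and match x^{r+n}. The recurrence is
  D(n) a_n + 1 a_{n-1} - 2 a_{n-2} = 0,  where D(n) = (r+n)(r+n-1) + (-7/10)(r+n) + (3/5).
  a_n = [-1 a_{n-1} + 2 a_{n-2}] / D(n).
Since the indicial polynomial factors as (r - r_1)(r - r_2), D(n) = (r_1 + n - r_1)(r_1 + n - r_2) = n(n + 7/10).
Evaluating step by step (a_0 = 1):
  n = 1: D(1) = 1(1 + 7/10) = 17/10; numerator = -1(1) = -1; a_1 = (-1)/(17/10) = -10/17
  n = 2: D(2) = 2(2 + 7/10) = 27/5; numerator = -1(-10/17) + 2(1) = 44/17; a_2 = (44/17)/(27/5) = 220/459
  n = 3: D(3) = 3(3 + 7/10) = 111/10; numerator = -1(220/459) + 2(-10/17) = -760/459; a_3 = (-760/459)/(111/10) = -7600/50949
  n = 4: D(4) = 4(4 + 7/10) = 94/5; numerator = -1(-7600/50949) + 2(220/459) = 3320/2997; a_4 = (3320/2997)/(94/5) = 8300/140859

r = 6/5; a_0 = 1; a_1 = -10/17; a_2 = 220/459; a_3 = -7600/50949; a_4 = 8300/140859


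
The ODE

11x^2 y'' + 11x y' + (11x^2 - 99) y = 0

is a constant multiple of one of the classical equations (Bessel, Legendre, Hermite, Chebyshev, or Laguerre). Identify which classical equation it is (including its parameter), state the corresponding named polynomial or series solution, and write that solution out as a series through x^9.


All three coefficients share the factor 11; dividing through by 11 gives  x^2 y'' + x y' + (x^2 - 9) y = 0.
This matches the Bessel equation x^2 y'' + x y' + (x^2 - nu^2) y = 0 with nu^2 = 9, so nu = 3; the solution bounded at x = 0 is J_3(x).
Frobenius at x = 0: indicial roots ±nu; for r = nu the recurrence k(k + 2nu) c_k = -c_{k-2} gives the standard series J_nu(x) = sum_{k>=0} (-1)^k / (k! (k+nu)!) (x/2)^(2k+nu). Evaluate the first 4 terms:
  k = 0: (-1)^0 / (0! * 3! * 2^3) x^3 = 1/(1*6*8) x^3 = (1/48) x^3
  k = 1: (-1)^1 / (1! * 4! * 2^5) x^5 = -1/(1*24*32) x^5 = (-1/768) x^5
  k = 2: (-1)^2 / (2! * 5! * 2^7) x^7 = 1/(2*120*128) x^7 = (1/30720) x^7
  k = 3: (-1)^3 / (3! * 6! * 2^9) x^9 = -1/(6*720*512) x^9 = (-1/2211840) x^9
Hence J_3(x) = -x^9/2211840 + x^7/30720 - x^5/768 + x^3/48 + ....

J_3(x); series = -x^9/2211840 + x^7/30720 - x^5/768 + x^3/48


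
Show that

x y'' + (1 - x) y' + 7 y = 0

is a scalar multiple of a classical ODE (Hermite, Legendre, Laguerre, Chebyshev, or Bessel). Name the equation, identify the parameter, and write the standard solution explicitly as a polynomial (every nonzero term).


The equation is already in a standard form:  x y'' + (1 - x) y' + 7 y = 0.
This matches the Laguerre equation x y'' + (1 - x) y' + n y = 0 with n = 7; the polynomial solution is L_7(x).
With y = sum_k a_k x^k, matching x^k gives (k+1)k a_{k+1} + (k+1) a_{k+1} - k a_k + n a_k = 0, i.e. (k+1)^2 a_{k+1} = (k - n) a_k = (k - 7) a_k. The right side vanishes at k = 7, so the series terminates at degree 7.
Standard normalization L_n(0) = 1 gives a_0 = 1. Work upward with a_{k+1} = (k - 7) a_k / (k+1)^2:
  a_1 = (0 - 7)(1) / 1^2 = -7/1 = -7
  a_2 = (1 - 7)(-7) / 2^2 = 42/4 = 21/2
  a_3 = (2 - 7)(21/2) / 3^2 = (-105/2)/9 = -35/6
  a_4 = (3 - 7)(-35/6) / 4^2 = (70/3)/16 = 35/24
  a_5 = (4 - 7)(35/24) / 5^2 = (-35/8)/25 = -7/40
  a_6 = (5 - 7)(-7/40) / 6^2 = (7/20)/36 = 7/720
  a_7 = (6 - 7)(7/720) / 7^2 = (-7/720)/49 = -1/5040
Hence L_7(x) = -x^7/5040 + 7 x^6/720 - 7 x^5/40 + 35 x^4/24 - 35 x^3/6 + 21 x^2/2 - 7 x + 1.

L_7(x); series = -x^7/5040 + 7 x^6/720 - 7 x^5/40 + 35 x^4/24 - 35 x^3/6 + 21 x^2/2 - 7 x + 1


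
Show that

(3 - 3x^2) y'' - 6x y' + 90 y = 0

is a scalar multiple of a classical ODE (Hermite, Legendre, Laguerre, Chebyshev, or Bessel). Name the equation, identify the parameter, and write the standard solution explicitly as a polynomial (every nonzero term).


All three coefficients share the factor 3; dividing through by 3 gives  (1 - x^2) y'' - 2x y' + 30 y = 0.
This matches the Legendre equation (1 - x^2) y'' - 2x y' + n(n+1) y = 0 (note the -2x y' term) with n(n+1) = 30, so n = 5; the polynomial solution is P_5(x).
With y = sum_k a_k x^k, matching x^k gives (k+2)(k+1) a_{k+2} = [k(k+1) - n(n+1)] a_k = (k - 5)(k + 6) a_k. The right side vanishes at k = 5, so the series with the parity of 5 terminates at degree 5.
Standard normalization (P_n(1) = 1): leading coefficient (2n)!/(2^n (n!)^2) = 3628800/(32*14400) = 63/8, so a_5 = 63/8. Work downward with a_k = (k+1)(k+2) a_{k+2} / ((k - 5)(k + 6)):
  a_3 = (4)(5)(63/8) / ((3 - 5)(3 + 6)) = (315/2)/(-18) = -35/4
  a_1 = (2)(3)(-35/4) / ((1 - 5)(1 + 6)) = (-105/2)/(-28) = 15/8
Hence P_5(x) = 63 x^5/8 - 35 x^3/4 + 15 x/8.

P_5(x); series = 63 x^5/8 - 35 x^3/4 + 15 x/8


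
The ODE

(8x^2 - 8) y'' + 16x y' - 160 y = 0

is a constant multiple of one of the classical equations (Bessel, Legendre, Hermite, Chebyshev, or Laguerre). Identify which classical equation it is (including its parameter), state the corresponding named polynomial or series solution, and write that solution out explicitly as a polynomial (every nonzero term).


All three coefficients share the factor -8; dividing through by -8 gives  (1 - x^2) y'' - 2x y' + 20 y = 0.
This matches the Legendre equation (1 - x^2) y'' - 2x y' + n(n+1) y = 0 (note the -2x y' term) with n(n+1) = 20, so n = 4; the polynomial solution is P_4(x).
With y = sum_k a_k x^k, matching x^k gives (k+2)(k+1) a_{k+2} = [k(k+1) - n(n+1)] a_k = (k - 4)(k + 5) a_k. The right side vanishes at k = 4, so the series with the parity of 4 terminates at degree 4.
Standard normalization (P_n(1) = 1): leading coefficient (2n)!/(2^n (n!)^2) = 40320/(16*576) = 35/8, so a_4 = 35/8. Work downward with a_k = (k+1)(k+2) a_{k+2} / ((k - 4)(k + 5)):
  a_2 = (3)(4)(35/8) / ((2 - 4)(2 + 5)) = (105/2)/(-14) = -15/4
  a_0 = (1)(2)(-15/4) / ((0 - 4)(0 + 5)) = (-15/2)/(-20) = 3/8
Hence P_4(x) = 35 x^4/8 - 15 x^2/4 + 3/8.

P_4(x); series = 35 x^4/8 - 15 x^2/4 + 3/8


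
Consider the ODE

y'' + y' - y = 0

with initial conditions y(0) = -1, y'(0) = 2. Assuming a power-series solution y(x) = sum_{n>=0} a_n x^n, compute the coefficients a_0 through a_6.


Ansatz: y(x) = sum_{n>=0} a_n x^n, so y'(x) = sum_{n>=1} n a_n x^(n-1) and y''(x) = sum_{n>=2} n(n-1) a_n x^(n-2).
Substitute into P(x) y'' + Q(x) y' + R(x) y = 0 with P(x) = 1, Q(x) = 1, R(x) = -1, and match powers of x.
Initial conditions: a_0 = -1, a_1 = 2.
Setting the coefficient of each power of x to zero and solving order by order (substituting the coefficients already found):
  x^0: 2 a_2 + a_1 - a_0 = 0  ->  2 a_2 = -a_1 + a_0 = -3  ->  a_2 = -3/2
  x^1: 6 a_3 + 2 a_2 - a_1 = 0  ->  6 a_3 = -2 a_2 + a_1 = 5  ->  a_3 = 5/6
  x^2: 12 a_4 + 3 a_3 - a_2 = 0  ->  12 a_4 = -3 a_3 + a_2 = -4  ->  a_4 = -1/3
  x^3: 20 a_5 + 4 a_4 - a_3 = 0  ->  20 a_5 = -4 a_4 + a_3 = 13/6  ->  a_5 = 13/120
  x^4: 30 a_6 + 5 a_5 - a_4 = 0  ->  30 a_6 = -5 a_5 + a_4 = -7/8  ->  a_6 = -7/240
Truncated series: y(x) = -1 + 2 x - (3/2) x^2 + (5/6) x^3 - (1/3) x^4 + (13/120) x^5 - (7/240) x^6 + O(x^7).

a_0 = -1; a_1 = 2; a_2 = -3/2; a_3 = 5/6; a_4 = -1/3; a_5 = 13/120; a_6 = -7/240


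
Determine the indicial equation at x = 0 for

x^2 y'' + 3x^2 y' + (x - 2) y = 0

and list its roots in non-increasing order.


Divide by x^2 to reach normal form y'' + P_1(x) y' + P_2(x) y = 0 with P_1(x) = 3 and P_2(x) = 1/x - 2/x^2.
x = 0 is a singular point because the y-coefficient 1/x - 2/x^2 has a pole at x = 0.
It is a regular singular point because x P_1(x) = p(x) = 3x and x^2 P_2(x) = q(x) = x - 2 are polynomials, hence analytic at x = 0.
p(0) = 0,  q(0) = -2.
Indicial equation: r(r-1) + p(0) r + q(0) = 0, i.e. r^2 + (p(0) - 1) r + q(0) = 0, i.e. r^2 - 1 r - 2 = 0.
Discriminant: (-1)^2 - 4(-2) = 9, so r = (1 ± 3)/2.
Solving: r_1 = 2, r_2 = -1.

indicial: r^2 - 1 r - 2 = 0; roots r_1 = 2, r_2 = -1


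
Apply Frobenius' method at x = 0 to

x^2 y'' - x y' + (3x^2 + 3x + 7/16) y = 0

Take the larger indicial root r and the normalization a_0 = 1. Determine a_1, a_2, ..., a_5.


Write in Frobenius form y'' + (p(x)/x) y' + (q(x)/x^2) y = 0:
  p(x) = -1,  q(x) = 3x^2 + 3x + 7/16.
Indicial equation: r(r-1) + (-1) r + (7/16) = 0 -> roots r_1 = 7/4, r_2 = 1/4.
Take r = r_1 = 7/4. Let y(x) = x^r sum_{n>=0} a_n x^n with a_0 = 1.
Substitute y = x^r sum a_n x^n and match x^{r+n}. The recurrence is
  D(n) a_n + 3 a_{n-1} + 3 a_{n-2} = 0,  where D(n) = (r+n)(r+n-1) + (-1)(r+n) + (7/16).
  a_n = [-3 a_{n-1} - 3 a_{n-2}] / D(n).
Since the indicial polynomial factors as (r - r_1)(r - r_2), D(n) = (r_1 + n - r_1)(r_1 + n - r_2) = n(n + 3/2).
Evaluating step by step (a_0 = 1):
  n = 1: D(1) = 1(1 + 3/2) = 5/2; numerator = -3(1) = -3; a_1 = (-3)/(5/2) = -6/5
  n = 2: D(2) = 2(2 + 3/2) = 7; numerator = -3(-6/5) - 3(1) = 3/5; a_2 = (3/5)/(7) = 3/35
  n = 3: D(3) = 3(3 + 3/2) = 27/2; numerator = -3(3/35) - 3(-6/5) = 117/35; a_3 = (117/35)/(27/2) = 26/105
  n = 4: D(4) = 4(4 + 3/2) = 22; numerator = -3(26/105) - 3(3/35) = -1; a_4 = (-1)/(22) = -1/22
  n = 5: D(5) = 5(5 + 3/2) = 65/2; numerator = -3(-1/22) - 3(26/105) = -467/770; a_5 = (-467/770)/(65/2) = -467/25025

r = 7/4; a_0 = 1; a_1 = -6/5; a_2 = 3/35; a_3 = 26/105; a_4 = -1/22; a_5 = -467/25025


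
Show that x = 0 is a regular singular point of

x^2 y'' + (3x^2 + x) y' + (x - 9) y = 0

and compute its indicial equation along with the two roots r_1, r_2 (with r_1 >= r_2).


Divide by x^2 to reach normal form y'' + P_1(x) y' + P_2(x) y = 0 with P_1(x) = 3 + 1/x and P_2(x) = 1/x - 9/x^2.
x = 0 is a singular point because the y'-coefficient 3 + 1/x has a pole at x = 0 and the y-coefficient 1/x - 9/x^2 has a pole at x = 0.
It is a regular singular point because x P_1(x) = p(x) = 3x + 1 and x^2 P_2(x) = q(x) = x - 9 are polynomials, hence analytic at x = 0.
p(0) = 1,  q(0) = -9.
Indicial equation: r(r-1) + p(0) r + q(0) = 0, i.e. r^2 + (p(0) - 1) r + q(0) = 0, i.e. r^2 - 9 = 0.
Discriminant: (0)^2 - 4(-9) = 36, so r = (0 ± 6)/2.
Solving: r_1 = 3, r_2 = -3.

indicial: r^2 - 9 = 0; roots r_1 = 3, r_2 = -3


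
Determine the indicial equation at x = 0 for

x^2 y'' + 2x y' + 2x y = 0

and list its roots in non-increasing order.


Divide by x^2 to reach normal form y'' + P_1(x) y' + P_2(x) y = 0 with P_1(x) = 2/x and P_2(x) = 2/x.
x = 0 is a singular point because the y'-coefficient 2/x has a pole at x = 0 and the y-coefficient 2/x has a pole at x = 0.
It is a regular singular point because x P_1(x) = p(x) = 2 and x^2 P_2(x) = q(x) = 2x are polynomials, hence analytic at x = 0.
p(0) = 2,  q(0) = 0.
Indicial equation: r(r-1) + p(0) r + q(0) = 0, i.e. r^2 + (p(0) - 1) r + q(0) = 0, i.e. r^2 + 1 r = 0.
Discriminant: (1)^2 - 4(0) = 1, so r = (-1 ± 1)/2.
Solving: r_1 = 0, r_2 = -1.

indicial: r^2 + 1 r = 0; roots r_1 = 0, r_2 = -1


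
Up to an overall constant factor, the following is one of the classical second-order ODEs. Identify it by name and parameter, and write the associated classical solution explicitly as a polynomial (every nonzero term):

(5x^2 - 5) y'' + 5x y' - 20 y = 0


All three coefficients share the factor -5; dividing through by -5 gives  (1 - x^2) y'' - x y' + 4 y = 0.
This matches the Chebyshev equation (1 - x^2) y'' - x y' + n^2 y = 0 (note the -x y' term, not -2x y') with n^2 = 4, so n = 2; the polynomial solution is T_2(x).
With y = sum_k a_k x^k, matching x^k gives (k+2)(k+1) a_{k+2} = (k^2 - n^2) a_k = (k - 2)(k + 2) a_k. The right side vanishes at k = 2, so the series with the parity of 2 terminates at degree 2.
Standard normalization: leading coefficient of T_n is 2^(n-1), so a_2 = 2^1 = 2. Work downward with a_k = (k+1)(k+2) a_{k+2} / ((k - 2)(k + 2)):
  a_0 = (1)(2)(2) / ((0 - 2)(0 + 2)) = 4/(-4) = -1
Hence T_2(x) = 2 x^2 - 1.

T_2(x); series = 2 x^2 - 1


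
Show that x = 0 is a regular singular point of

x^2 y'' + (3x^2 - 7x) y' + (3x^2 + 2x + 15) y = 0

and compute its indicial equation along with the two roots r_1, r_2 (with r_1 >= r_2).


Divide by x^2 to reach normal form y'' + P_1(x) y' + P_2(x) y = 0 with P_1(x) = 3 - 7/x and P_2(x) = 3 + 2/x + 15/x^2.
x = 0 is a singular point because the y'-coefficient 3 - 7/x has a pole at x = 0 and the y-coefficient 3 + 2/x + 15/x^2 has a pole at x = 0.
It is a regular singular point because x P_1(x) = p(x) = 3x - 7 and x^2 P_2(x) = q(x) = 3x^2 + 2x + 15 are polynomials, hence analytic at x = 0.
p(0) = -7,  q(0) = 15.
Indicial equation: r(r-1) + p(0) r + q(0) = 0, i.e. r^2 + (p(0) - 1) r + q(0) = 0, i.e. r^2 - 8 r + 15 = 0.
Discriminant: (-8)^2 - 4(15) = 4, so r = (8 ± 2)/2.
Solving: r_1 = 5, r_2 = 3.

indicial: r^2 - 8 r + 15 = 0; roots r_1 = 5, r_2 = 3


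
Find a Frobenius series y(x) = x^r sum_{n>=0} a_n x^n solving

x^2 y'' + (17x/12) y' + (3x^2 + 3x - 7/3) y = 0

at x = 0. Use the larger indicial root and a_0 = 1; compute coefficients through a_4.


Write in Frobenius form y'' + (p(x)/x) y' + (q(x)/x^2) y = 0:
  p(x) = 17/12,  q(x) = 3x^2 + 3x - 7/3.
Indicial equation: r(r-1) + (17/12) r + (-7/3) = 0 -> roots r_1 = 4/3, r_2 = -7/4.
Take r = r_1 = 4/3. Let y(x) = x^r sum_{n>=0} a_n x^n with a_0 = 1.
Substitute y = x^r sum a_n x^n and match x^{r+n}. The recurrence is
  D(n) a_n + 3 a_{n-1} + 3 a_{n-2} = 0,  where D(n) = (r+n)(r+n-1) + (17/12)(r+n) + (-7/3).
  a_n = [-3 a_{n-1} - 3 a_{n-2}] / D(n).
Since the indicial polynomial factors as (r - r_1)(r - r_2), D(n) = (r_1 + n - r_1)(r_1 + n - r_2) = n(n + 37/12).
Evaluating step by step (a_0 = 1):
  n = 1: D(1) = 1(1 + 37/12) = 49/12; numerator = -3(1) = -3; a_1 = (-3)/(49/12) = -36/49
  n = 2: D(2) = 2(2 + 37/12) = 61/6; numerator = -3(-36/49) - 3(1) = -39/49; a_2 = (-39/49)/(61/6) = -234/2989
  n = 3: D(3) = 3(3 + 37/12) = 73/4; numerator = -3(-234/2989) - 3(-36/49) = 7290/2989; a_3 = (7290/2989)/(73/4) = 29160/218197
  n = 4: D(4) = 4(4 + 37/12) = 85/3; numerator = -3(29160/218197) - 3(-234/2989) = -594/3577; a_4 = (-594/3577)/(85/3) = -1782/304045

r = 4/3; a_0 = 1; a_1 = -36/49; a_2 = -234/2989; a_3 = 29160/218197; a_4 = -1782/304045


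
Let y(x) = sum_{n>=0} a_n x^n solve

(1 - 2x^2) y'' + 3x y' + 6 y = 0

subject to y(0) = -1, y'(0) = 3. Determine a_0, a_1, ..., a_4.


Ansatz: y(x) = sum_{n>=0} a_n x^n, so y'(x) = sum_{n>=1} n a_n x^(n-1) and y''(x) = sum_{n>=2} n(n-1) a_n x^(n-2).
Substitute into P(x) y'' + Q(x) y' + R(x) y = 0 with P(x) = 1 - 2x^2, Q(x) = 3x, R(x) = 6, and match powers of x.
Initial conditions: a_0 = -1, a_1 = 3.
Setting the coefficient of each power of x to zero and solving order by order (substituting the coefficients already found):
  x^0: 2 a_2 + 6 a_0 = 0  ->  2 a_2 = -6 a_0 = 6  ->  a_2 = 3
  x^1: 6 a_3 + 9 a_1 = 0  ->  6 a_3 = -9 a_1 = -27  ->  a_3 = -9/2
  x^2: 12 a_4 + 8 a_2 = 0  ->  12 a_4 = -8 a_2 = -24  ->  a_4 = -2
Truncated series: y(x) = -1 + 3 x + 3 x^2 - (9/2) x^3 - 2 x^4 + O(x^5).

a_0 = -1; a_1 = 3; a_2 = 3; a_3 = -9/2; a_4 = -2


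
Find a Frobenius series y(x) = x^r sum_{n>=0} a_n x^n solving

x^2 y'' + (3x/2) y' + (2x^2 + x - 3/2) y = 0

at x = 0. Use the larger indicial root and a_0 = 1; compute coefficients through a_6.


Write in Frobenius form y'' + (p(x)/x) y' + (q(x)/x^2) y = 0:
  p(x) = 3/2,  q(x) = 2x^2 + x - 3/2.
Indicial equation: r(r-1) + (3/2) r + (-3/2) = 0 -> roots r_1 = 1, r_2 = -3/2.
Take r = r_1 = 1. Let y(x) = x^r sum_{n>=0} a_n x^n with a_0 = 1.
Substitute y = x^r sum a_n x^n and match x^{r+n}. The recurrence is
  D(n) a_n + 1 a_{n-1} + 2 a_{n-2} = 0,  where D(n) = (r+n)(r+n-1) + (3/2)(r+n) + (-3/2).
  a_n = [-1 a_{n-1} - 2 a_{n-2}] / D(n).
Since the indicial polynomial factors as (r - r_1)(r - r_2), D(n) = (r_1 + n - r_1)(r_1 + n - r_2) = n(n + 5/2).
Evaluating step by step (a_0 = 1):
  n = 1: D(1) = 1(1 + 5/2) = 7/2; numerator = -1(1) = -1; a_1 = (-1)/(7/2) = -2/7
  n = 2: D(2) = 2(2 + 5/2) = 9; numerator = -1(-2/7) - 2(1) = -12/7; a_2 = (-12/7)/(9) = -4/21
  n = 3: D(3) = 3(3 + 5/2) = 33/2; numerator = -1(-4/21) - 2(-2/7) = 16/21; a_3 = (16/21)/(33/2) = 32/693
  n = 4: D(4) = 4(4 + 5/2) = 26; numerator = -1(32/693) - 2(-4/21) = 232/693; a_4 = (232/693)/(26) = 116/9009
  n = 5: D(5) = 5(5 + 5/2) = 75/2; numerator = -1(116/9009) - 2(32/693) = -316/3003; a_5 = (-316/3003)/(75/2) = -632/225225
  n = 6: D(6) = 6(6 + 5/2) = 51; numerator = -1(-632/225225) - 2(116/9009) = -5168/225225; a_6 = (-5168/225225)/(51) = -304/675675

r = 1; a_0 = 1; a_1 = -2/7; a_2 = -4/21; a_3 = 32/693; a_4 = 116/9009; a_5 = -632/225225; a_6 = -304/675675


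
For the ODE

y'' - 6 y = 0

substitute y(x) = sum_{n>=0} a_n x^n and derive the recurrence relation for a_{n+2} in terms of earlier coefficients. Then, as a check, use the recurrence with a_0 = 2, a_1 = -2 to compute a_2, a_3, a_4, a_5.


Substitute y = sum_n a_n x^n into y'' + (const) y = 0.
y''(x) = sum_{n>=0} (n+2)(n+1) a_{n+2} x^n.
The ODE becomes sum_n [(n+2)(n+1) a_{n+2} - 6 a_n] x^n = 0.
Setting each coefficient to zero gives the recurrence:
  (n+2)(n+1) a_{n+2} - 6 a_n = 0,
  a_{n+2} = 6 / ((n+1)(n+2)) a_n.

Check with a_0 = 2, a_1 = -2 (apply the recurrence for n = 0, 1, 2, 3): a_0 = 2, a_1 = -2, a_2 = 6, a_3 = -2, a_4 = 3, a_5 = -3/5.

a_{n+2} = 6/((n+1)(n+2)) * a_n; check: a_0 = 2, a_1 = -2, a_2 = 6, a_3 = -2, a_4 = 3, a_5 = -3/5


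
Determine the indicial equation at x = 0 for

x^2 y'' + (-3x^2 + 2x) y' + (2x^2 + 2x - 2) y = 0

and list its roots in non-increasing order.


Divide by x^2 to reach normal form y'' + P_1(x) y' + P_2(x) y = 0 with P_1(x) = -3 + 2/x and P_2(x) = 2 + 2/x - 2/x^2.
x = 0 is a singular point because the y'-coefficient -3 + 2/x has a pole at x = 0 and the y-coefficient 2 + 2/x - 2/x^2 has a pole at x = 0.
It is a regular singular point because x P_1(x) = p(x) = 2 - 3x and x^2 P_2(x) = q(x) = 2x^2 + 2x - 2 are polynomials, hence analytic at x = 0.
p(0) = 2,  q(0) = -2.
Indicial equation: r(r-1) + p(0) r + q(0) = 0, i.e. r^2 + (p(0) - 1) r + q(0) = 0, i.e. r^2 + 1 r - 2 = 0.
Discriminant: (1)^2 - 4(-2) = 9, so r = (-1 ± 3)/2.
Solving: r_1 = 1, r_2 = -2.

indicial: r^2 + 1 r - 2 = 0; roots r_1 = 1, r_2 = -2


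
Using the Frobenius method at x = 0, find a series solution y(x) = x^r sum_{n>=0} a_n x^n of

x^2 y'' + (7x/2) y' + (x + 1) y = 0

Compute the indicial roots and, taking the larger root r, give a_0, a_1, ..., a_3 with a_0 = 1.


Write in Frobenius form y'' + (p(x)/x) y' + (q(x)/x^2) y = 0:
  p(x) = 7/2,  q(x) = x + 1.
Indicial equation: r(r-1) + (7/2) r + (1) = 0 -> roots r_1 = -1/2, r_2 = -2.
Take r = r_1 = -1/2. Let y(x) = x^r sum_{n>=0} a_n x^n with a_0 = 1.
Substitute y = x^r sum a_n x^n and match x^{r+n}. The recurrence is
  D(n) a_n + 1 a_{n-1} = 0,  where D(n) = (r+n)(r+n-1) + (7/2)(r+n) + (1).
  a_n = -1 / D(n) * a_{n-1}.
Since the indicial polynomial factors as (r - r_1)(r - r_2), D(n) = (r_1 + n - r_1)(r_1 + n - r_2) = n(n + 3/2).
Evaluating step by step (a_0 = 1):
  n = 1: D(1) = 1(1 + 3/2) = 5/2; numerator = -1(1) = -1; a_1 = (-1)/(5/2) = -2/5
  n = 2: D(2) = 2(2 + 3/2) = 7; numerator = -1(-2/5) = 2/5; a_2 = (2/5)/(7) = 2/35
  n = 3: D(3) = 3(3 + 3/2) = 27/2; numerator = -1(2/35) = -2/35; a_3 = (-2/35)/(27/2) = -4/945

r = -1/2; a_0 = 1; a_1 = -2/5; a_2 = 2/35; a_3 = -4/945


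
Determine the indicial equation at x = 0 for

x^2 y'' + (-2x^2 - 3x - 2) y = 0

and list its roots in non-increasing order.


Divide by x^2 to reach normal form y'' + P_1(x) y' + P_2(x) y = 0 with P_1(x) = 0 and P_2(x) = -2 - 3/x - 2/x^2.
x = 0 is a singular point because the y-coefficient -2 - 3/x - 2/x^2 has a pole at x = 0.
It is a regular singular point because x P_1(x) = p(x) = 0 and x^2 P_2(x) = q(x) = -2x^2 - 3x - 2 are polynomials, hence analytic at x = 0.
p(0) = 0,  q(0) = -2.
Indicial equation: r(r-1) + p(0) r + q(0) = 0, i.e. r^2 + (p(0) - 1) r + q(0) = 0, i.e. r^2 - 1 r - 2 = 0.
Discriminant: (-1)^2 - 4(-2) = 9, so r = (1 ± 3)/2.
Solving: r_1 = 2, r_2 = -1.

indicial: r^2 - 1 r - 2 = 0; roots r_1 = 2, r_2 = -1


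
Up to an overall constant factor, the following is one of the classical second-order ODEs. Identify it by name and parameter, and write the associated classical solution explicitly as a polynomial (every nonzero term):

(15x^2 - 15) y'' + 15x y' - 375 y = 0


All three coefficients share the factor -15; dividing through by -15 gives  (1 - x^2) y'' - x y' + 25 y = 0.
This matches the Chebyshev equation (1 - x^2) y'' - x y' + n^2 y = 0 (note the -x y' term, not -2x y') with n^2 = 25, so n = 5; the polynomial solution is T_5(x).
With y = sum_k a_k x^k, matching x^k gives (k+2)(k+1) a_{k+2} = (k^2 - n^2) a_k = (k - 5)(k + 5) a_k. The right side vanishes at k = 5, so the series with the parity of 5 terminates at degree 5.
Standard normalization: leading coefficient of T_n is 2^(n-1), so a_5 = 2^4 = 16. Work downward with a_k = (k+1)(k+2) a_{k+2} / ((k - 5)(k + 5)):
  a_3 = (4)(5)(16) / ((3 - 5)(3 + 5)) = 320/(-16) = -20
  a_1 = (2)(3)(-20) / ((1 - 5)(1 + 5)) = -120/(-24) = 5
Hence T_5(x) = 16 x^5 - 20 x^3 + 5 x.

T_5(x); series = 16 x^5 - 20 x^3 + 5 x


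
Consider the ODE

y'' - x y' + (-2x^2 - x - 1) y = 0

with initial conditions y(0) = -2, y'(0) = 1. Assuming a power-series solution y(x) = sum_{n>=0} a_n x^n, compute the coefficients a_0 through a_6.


Ansatz: y(x) = sum_{n>=0} a_n x^n, so y'(x) = sum_{n>=1} n a_n x^(n-1) and y''(x) = sum_{n>=2} n(n-1) a_n x^(n-2).
Substitute into P(x) y'' + Q(x) y' + R(x) y = 0 with P(x) = 1, Q(x) = -x, R(x) = -2x^2 - x - 1, and match powers of x.
Initial conditions: a_0 = -2, a_1 = 1.
Setting the coefficient of each power of x to zero and solving order by order (substituting the coefficients already found):
  x^0: 2 a_2 - a_0 = 0  ->  2 a_2 = a_0 = -2  ->  a_2 = -1
  x^1: 6 a_3 - 2 a_1 - a_0 = 0  ->  6 a_3 = 2 a_1 + a_0 = 0  ->  a_3 = 0
  x^2: 12 a_4 - 3 a_2 - a_1 - 2 a_0 = 0  ->  12 a_4 = 3 a_2 + a_1 + 2 a_0 = -6  ->  a_4 = -1/2
  x^3: 20 a_5 - 4 a_3 - a_2 - 2 a_1 = 0  ->  20 a_5 = 4 a_3 + a_2 + 2 a_1 = 1  ->  a_5 = 1/20
  x^4: 30 a_6 - 5 a_4 - a_3 - 2 a_2 = 0  ->  30 a_6 = 5 a_4 + a_3 + 2 a_2 = -9/2  ->  a_6 = -3/20
Truncated series: y(x) = -2 + x - x^2 - (1/2) x^4 + (1/20) x^5 - (3/20) x^6 + O(x^7).

a_0 = -2; a_1 = 1; a_2 = -1; a_3 = 0; a_4 = -1/2; a_5 = 1/20; a_6 = -3/20
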